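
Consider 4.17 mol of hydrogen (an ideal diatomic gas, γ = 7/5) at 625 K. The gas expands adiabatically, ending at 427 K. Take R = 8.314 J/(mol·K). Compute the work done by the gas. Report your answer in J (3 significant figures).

W ≈ 17200 J

Adiabatic ⇒ Q = 0, so W_by = −ΔU = nCᵥ(T₁ − T₂).
Cᵥ = 5R/2 = 20.79 J/(mol·K).
W = (4.17)(20.79)(625 − 427) = 17161 J.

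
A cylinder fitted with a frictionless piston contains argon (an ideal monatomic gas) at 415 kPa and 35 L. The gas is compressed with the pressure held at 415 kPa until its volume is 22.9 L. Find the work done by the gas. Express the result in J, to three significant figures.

W ≈ -5020 J

Isobaric: W = P ΔV.
W = (415 kPa)(22.9 − 35 L) = (415)(-12.1) = -5022 J.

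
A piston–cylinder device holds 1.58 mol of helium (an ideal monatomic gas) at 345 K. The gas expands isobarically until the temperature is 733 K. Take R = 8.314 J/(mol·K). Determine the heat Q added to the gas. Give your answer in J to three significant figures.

Q ≈ 12700 J

Isobaric: W = nRΔT = (1.58)(8.314)(388) = 5097 J.
ΔU = nCᵥΔT with Cᵥ = 3R/2: ΔU = (1.58)(12.47)(388) = 7645 J.
Q = ΔU + W = 7645 + 5097 = 12742 J.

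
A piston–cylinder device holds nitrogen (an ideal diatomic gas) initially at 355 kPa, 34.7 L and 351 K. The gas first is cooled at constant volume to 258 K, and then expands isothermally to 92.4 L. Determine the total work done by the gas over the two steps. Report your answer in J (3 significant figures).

W_total ≈ 8870 J

Step 1 (isochoric): W = 0 (constant volume).
After step 1: P = 260.9 kPa (V unchanged).
Step 2 (isothermal): W = P₁V₁ ln(V₂/V₁) = (9055) ln(92.4/34.7) = 8868 J.
W_total = 0 + 8868 = 8868 J.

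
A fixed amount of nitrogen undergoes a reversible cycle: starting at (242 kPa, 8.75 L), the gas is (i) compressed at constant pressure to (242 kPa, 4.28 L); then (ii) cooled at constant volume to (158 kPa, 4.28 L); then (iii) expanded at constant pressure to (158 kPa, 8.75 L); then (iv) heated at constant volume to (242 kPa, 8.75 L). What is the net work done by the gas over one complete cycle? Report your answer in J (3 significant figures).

Constant-volume legs do no work.
W(i) = (242)(4.28 − 8.75) = -1082 J; W(iii) = (158)(8.75 − 4.28) = 706.3 J.
W_net = -1082 + 706.3 = -375.5 J (the counter-clockwise enclosed area).

W_net ≈ -375 J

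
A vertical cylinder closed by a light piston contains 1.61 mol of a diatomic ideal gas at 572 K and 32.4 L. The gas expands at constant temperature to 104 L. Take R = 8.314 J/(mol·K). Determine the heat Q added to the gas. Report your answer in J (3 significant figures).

Isothermal ⇒ ΔU = 0, so Q = W = nRT ln(V₂/V₁).
Q = (1.61)(8.314)(572) ln(104/32.4) = 7657 × 1.166 = 8929 J.

Q ≈ 8930 J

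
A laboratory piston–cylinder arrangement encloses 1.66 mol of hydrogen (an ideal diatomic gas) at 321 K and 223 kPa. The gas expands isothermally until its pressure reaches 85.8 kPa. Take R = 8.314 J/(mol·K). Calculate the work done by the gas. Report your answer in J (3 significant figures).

Isothermal process: W = nRT ln(V₂/V₁) = nRT ln(P₁/P₂).
W = (1.66)(8.314)(321) × ln(223/85.8)
  = 4430 × ln(2.599) = 4430 × 0.9552
W_by_gas = 4232 J.

W ≈ 4230 J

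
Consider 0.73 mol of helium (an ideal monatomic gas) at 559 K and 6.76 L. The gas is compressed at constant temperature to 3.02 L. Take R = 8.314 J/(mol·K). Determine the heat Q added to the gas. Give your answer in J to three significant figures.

Q ≈ -2730 J

Isothermal ⇒ ΔU = 0, so Q = W = nRT ln(V₂/V₁).
Q = (0.73)(8.314)(559) ln(3.02/6.76) = 3393 × -0.8058 = -2734 J.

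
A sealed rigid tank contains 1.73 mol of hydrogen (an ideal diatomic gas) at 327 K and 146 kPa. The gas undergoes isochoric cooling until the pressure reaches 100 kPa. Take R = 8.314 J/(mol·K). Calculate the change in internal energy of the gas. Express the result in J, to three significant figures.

Constant volume ⇒ W = 0, so Q = ΔU = nCᵥΔT with Cᵥ = 5R/2 = 20.79 J/(mol·K).
At constant V, T₂/T₁ = P₂/P₁ ⇒ ΔT = T₁(P₂/P₁ − 1) = 327·(100/146 − 1) = -103 K.
ΔU = (1.73)(20.79)(-103) = -3705 J.

ΔU ≈ -3700 J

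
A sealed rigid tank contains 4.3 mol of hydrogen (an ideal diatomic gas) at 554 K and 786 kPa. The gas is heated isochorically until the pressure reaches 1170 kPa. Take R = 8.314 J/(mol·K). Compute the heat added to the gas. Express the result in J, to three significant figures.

Q ≈ 24200 J

Constant volume ⇒ W = 0, so Q = ΔU = nCᵥΔT with Cᵥ = 5R/2 = 20.79 J/(mol·K).
At constant V, T₂/T₁ = P₂/P₁ ⇒ ΔT = T₁(P₂/P₁ − 1) = 554·(1170/786 − 1) = 270.7 K.
ΔU = (4.3)(20.79)(270.7) = 24190 J.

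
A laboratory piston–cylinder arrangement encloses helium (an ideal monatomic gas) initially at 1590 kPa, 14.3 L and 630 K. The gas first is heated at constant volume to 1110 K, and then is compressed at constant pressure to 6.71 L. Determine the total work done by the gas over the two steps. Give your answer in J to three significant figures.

W_total ≈ -21300 J

Step 1 (isochoric): W = 0 (constant volume).
After step 1: P = 2801 kPa (V unchanged).
Step 2 (isobaric): W = PΔV = (2801 kPa)(6.71 − 14.3 L) = -21263 J.
W_total = 0 − 21263 = -21263 J.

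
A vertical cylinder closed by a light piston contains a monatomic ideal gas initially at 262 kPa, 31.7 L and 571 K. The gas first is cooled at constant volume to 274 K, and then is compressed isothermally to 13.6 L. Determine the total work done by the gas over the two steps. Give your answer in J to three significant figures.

W_total ≈ -3370 J

Step 1 (isochoric): W = 0 (constant volume).
After step 1: P = 125.7 kPa (V unchanged).
Step 2 (isothermal): W = P₁V₁ ln(V₂/V₁) = (3985) ln(13.6/31.7) = -3373 J.
W_total = 0 − 3373 = -3373 J.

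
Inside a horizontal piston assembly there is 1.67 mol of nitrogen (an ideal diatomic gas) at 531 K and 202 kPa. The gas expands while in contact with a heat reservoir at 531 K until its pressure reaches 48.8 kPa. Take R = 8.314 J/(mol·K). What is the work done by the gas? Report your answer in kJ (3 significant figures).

Isothermal process: W = nRT ln(V₂/V₁) = nRT ln(P₁/P₂).
W = (1.67)(8.314)(531) × ln(202/48.8)
  = 7373 × ln(4.139) = 7373 × 1.421
W_by_gas = 10473 J.

W ≈ 10.5 kJ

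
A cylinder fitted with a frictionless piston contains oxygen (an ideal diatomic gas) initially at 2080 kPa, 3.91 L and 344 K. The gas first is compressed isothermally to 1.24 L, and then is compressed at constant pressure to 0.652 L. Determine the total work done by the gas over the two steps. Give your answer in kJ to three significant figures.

W_total ≈ -13.2 kJ

Step 1 (isothermal): W = P₁V₁ ln(V₂/V₁) = (8133) ln(1.24/3.91) = -9340 J.
After step 1: P = 6559 kPa, V = 1.24 L, T = 344 K.
Step 2 (isobaric): W = PΔV = (6559 kPa)(0.652 − 1.24 L) = -3857 J.
W_total = -9340 − 3857 = -13196 J.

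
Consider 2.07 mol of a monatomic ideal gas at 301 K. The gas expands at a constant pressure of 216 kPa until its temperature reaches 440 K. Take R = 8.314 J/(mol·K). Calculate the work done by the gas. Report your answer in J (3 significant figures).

Isobaric: W = P ΔV = nR ΔT.
W = (2.07)(8.314)(440 − 301) = 2392 J.

W ≈ 2390 J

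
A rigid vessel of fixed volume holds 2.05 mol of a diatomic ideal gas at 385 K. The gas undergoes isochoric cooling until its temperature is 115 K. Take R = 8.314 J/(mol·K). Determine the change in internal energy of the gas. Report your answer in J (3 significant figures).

ΔU ≈ -11500 J

Constant volume ⇒ W = 0, so Q = ΔU = nCᵥΔT with Cᵥ = 5R/2 = 20.79 J/(mol·K).
ΔU = (2.05)(20.79)(115 − 385) = -11504 J.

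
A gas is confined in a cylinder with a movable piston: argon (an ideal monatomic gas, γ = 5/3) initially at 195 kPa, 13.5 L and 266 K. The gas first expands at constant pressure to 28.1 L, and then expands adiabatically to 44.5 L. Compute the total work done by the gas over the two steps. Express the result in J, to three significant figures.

W_total ≈ 5020 J

Step 1 (isobaric): W = PΔV = (195 kPa)(28.1 − 13.5 L) = 2847 J.
After step 1: P = 195 kPa, V = 28.1 L, T = 553.7 K.
Step 2 (adiabatic): W = (P₁V₁ − P₂V₂)/(γ−1) = (5480 − 4033)/0.667 = 2170 J.
W_total = 2847 + 2170 = 5017 J.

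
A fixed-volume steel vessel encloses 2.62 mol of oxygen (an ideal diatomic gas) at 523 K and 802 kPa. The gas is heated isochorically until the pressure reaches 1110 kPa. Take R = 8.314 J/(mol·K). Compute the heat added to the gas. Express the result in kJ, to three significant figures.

Q ≈ 10.9 kJ

Constant volume ⇒ W = 0, so Q = ΔU = nCᵥΔT with Cᵥ = 5R/2 = 20.79 J/(mol·K).
At constant V, T₂/T₁ = P₂/P₁ ⇒ ΔT = T₁(P₂/P₁ − 1) = 523·(1110/802 − 1) = 200.9 K.
ΔU = (2.62)(20.79)(200.9) = 10938 J.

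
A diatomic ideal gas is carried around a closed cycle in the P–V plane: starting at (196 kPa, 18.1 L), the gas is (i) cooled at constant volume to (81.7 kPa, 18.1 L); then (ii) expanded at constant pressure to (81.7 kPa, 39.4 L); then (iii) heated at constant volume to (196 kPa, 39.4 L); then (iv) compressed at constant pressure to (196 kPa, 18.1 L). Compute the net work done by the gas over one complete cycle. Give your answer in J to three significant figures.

W_net ≈ -2430 J

Constant-volume legs do no work.
W(ii) = (81.7)(39.4 − 18.1) = 1740 J; W(iv) = (196)(18.1 − 39.4) = -4175 J.
W_net = 1740 − 4175 = -2435 J (the counter-clockwise enclosed area).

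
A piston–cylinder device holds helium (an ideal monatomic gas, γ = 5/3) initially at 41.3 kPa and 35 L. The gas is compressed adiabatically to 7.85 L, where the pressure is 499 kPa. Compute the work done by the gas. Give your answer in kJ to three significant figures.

W ≈ -3.71 kJ

Adiabatic: W = (P₁V₁ − P₂V₂)/(γ − 1) with γ = 5/3.
P₁V₁ = 1446 J, P₂V₂ = 3917 J.
W = (1446 − 3917) / 0.6667 = -3707 J.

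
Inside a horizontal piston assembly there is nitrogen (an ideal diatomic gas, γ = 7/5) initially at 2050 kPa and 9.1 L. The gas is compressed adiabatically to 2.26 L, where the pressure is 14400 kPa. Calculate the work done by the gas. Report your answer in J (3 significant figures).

Adiabatic: W = (P₁V₁ − P₂V₂)/(γ − 1) with γ = 7/5.
P₁V₁ = 18655 J, P₂V₂ = 32544 J.
W = (18655 − 32544) / 0.4 = -34722 J.

W ≈ -34700 J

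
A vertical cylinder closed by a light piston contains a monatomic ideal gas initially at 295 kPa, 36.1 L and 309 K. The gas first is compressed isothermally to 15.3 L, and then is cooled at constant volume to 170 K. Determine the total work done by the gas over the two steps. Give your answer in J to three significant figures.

W_total ≈ -9140 J

Step 1 (isothermal): W = P₁V₁ ln(V₂/V₁) = (10650) ln(15.3/36.1) = -9142 J.
Step 2 (isochoric): W = 0 (constant volume).
W_total = -9142 + 0 = -9142 J.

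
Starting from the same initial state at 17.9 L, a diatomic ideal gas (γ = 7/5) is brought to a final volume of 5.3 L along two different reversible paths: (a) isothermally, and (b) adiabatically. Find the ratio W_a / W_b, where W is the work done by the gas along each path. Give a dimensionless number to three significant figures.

W_a / W_b ≈ 0.776

Path (a) isothermal: W = P₁V₁ ln(V₂/V₁) → W_a/(P₁V₁) = -1.217.
Path (b) adiabatic: W = P₁V₁(1 − (V₁/V₂)^(γ−1))/(γ−1) → W_b/(P₁V₁) = -1.568.
W_a / W_b = -1.217 / -1.568 = 0.7763.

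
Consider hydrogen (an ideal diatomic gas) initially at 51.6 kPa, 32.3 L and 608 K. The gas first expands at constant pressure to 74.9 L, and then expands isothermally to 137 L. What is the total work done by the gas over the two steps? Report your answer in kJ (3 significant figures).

Step 1 (isobaric): W = PΔV = (51.6 kPa)(74.9 − 32.3 L) = 2198 J.
After step 1: P = 51.6 kPa, V = 74.9 L, T = 1410 K.
Step 2 (isothermal): W = P₁V₁ ln(V₂/V₁) = (3865) ln(137/74.9) = 2334 J.
W_total = 2198 + 2334 = 4532 J.

W_total ≈ 4.53 kJ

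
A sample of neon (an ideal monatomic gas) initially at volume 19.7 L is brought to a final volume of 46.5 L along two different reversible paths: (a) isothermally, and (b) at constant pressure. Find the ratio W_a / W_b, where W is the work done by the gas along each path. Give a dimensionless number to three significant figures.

Path (a) isothermal: W = P₁V₁ ln(V₂/V₁) → W_a/(P₁V₁) = 0.8588.
Path (b) isobaric: W = P₁(V₂ − V₁) → W_b/(P₁V₁) = 1.36.
W_a / W_b = 0.8588 / 1.36 = 0.6313.

W_a / W_b ≈ 0.631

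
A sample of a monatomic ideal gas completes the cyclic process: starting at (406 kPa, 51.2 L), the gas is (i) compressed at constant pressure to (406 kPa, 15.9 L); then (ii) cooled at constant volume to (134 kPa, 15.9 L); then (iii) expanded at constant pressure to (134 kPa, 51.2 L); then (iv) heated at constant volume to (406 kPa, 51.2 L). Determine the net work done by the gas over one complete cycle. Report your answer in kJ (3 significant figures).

W_net ≈ -9.60 kJ

Constant-volume legs do no work.
W(i) = (406)(15.9 − 51.2) = -14332 J; W(iii) = (134)(51.2 − 15.9) = 4730 J.
W_net = -14332 + 4730 = -9602 J (the counter-clockwise enclosed area).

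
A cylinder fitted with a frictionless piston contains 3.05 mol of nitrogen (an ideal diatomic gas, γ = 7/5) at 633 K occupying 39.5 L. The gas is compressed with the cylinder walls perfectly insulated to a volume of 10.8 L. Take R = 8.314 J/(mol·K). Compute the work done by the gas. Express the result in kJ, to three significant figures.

W ≈ -27.3 kJ

Adiabatic: TV^(γ−1) = const with γ = 7/5.
T₂ = T₁ (V₁/V₂)^(γ−1) = 633 × (39.5/10.8)^0.4 = 633 × 1.68 = 1063 K.
W_by = nCᵥ(T₁ − T₂) = (3.05)(20.79)(633 − 1063) = -27281 J.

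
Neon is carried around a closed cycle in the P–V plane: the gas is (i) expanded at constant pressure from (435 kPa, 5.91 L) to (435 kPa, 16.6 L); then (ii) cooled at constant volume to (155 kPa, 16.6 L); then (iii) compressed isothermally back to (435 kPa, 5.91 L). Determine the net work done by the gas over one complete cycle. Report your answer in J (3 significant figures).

Leg (i): W = PΔV = (435)(16.6 − 5.91) = 4650 J.
Leg (ii): W = 0.
Leg (iii): W = PᵢVᵢ ln(V_f/Vᵢ) = (2573) ln(5.91/16.6) = -2657 J.
W_net = 4650 − 2657 = 1993 J.

W_net ≈ 1990 J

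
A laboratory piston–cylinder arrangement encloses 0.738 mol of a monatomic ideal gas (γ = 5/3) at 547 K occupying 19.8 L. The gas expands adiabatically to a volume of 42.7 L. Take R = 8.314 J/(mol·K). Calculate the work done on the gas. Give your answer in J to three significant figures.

Adiabatic: TV^(γ−1) = const with γ = 5/3.
T₂ = T₁ (V₁/V₂)^(γ−1) = 547 × (19.8/42.7)^0.667 = 547 × 0.5991 = 327.7 K.
W_by = nCᵥ(T₁ − T₂) = (0.738)(12.47)(547 − 327.7) = 2018 J.
Work on gas = −W_by = -2018 J.

W ≈ -2020 J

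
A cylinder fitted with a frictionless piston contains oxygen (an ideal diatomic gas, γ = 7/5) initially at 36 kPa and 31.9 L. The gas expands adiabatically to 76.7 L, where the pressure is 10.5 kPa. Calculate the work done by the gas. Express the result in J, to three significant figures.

Adiabatic: W = (P₁V₁ − P₂V₂)/(γ − 1) with γ = 7/5.
P₁V₁ = 1148 J, P₂V₂ = 805.4 J.
W = (1148 − 805.4) / 0.4 = 857.6 J.

W ≈ 858 J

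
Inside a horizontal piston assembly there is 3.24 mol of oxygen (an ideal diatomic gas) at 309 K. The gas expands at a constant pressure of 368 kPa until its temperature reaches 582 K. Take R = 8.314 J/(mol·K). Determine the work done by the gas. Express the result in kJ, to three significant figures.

Isobaric: W = P ΔV = nR ΔT.
W = (3.24)(8.314)(582 − 309) = 7354 J.

W ≈ 7.35 kJ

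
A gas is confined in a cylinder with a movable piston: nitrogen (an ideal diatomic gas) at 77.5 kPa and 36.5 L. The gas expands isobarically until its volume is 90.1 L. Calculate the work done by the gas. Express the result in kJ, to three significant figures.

Isobaric: W = P ΔV.
W = (77.5 kPa)(90.1 − 36.5 L) = (77.5)(53.6) = 4154 J.

W ≈ 4.15 kJ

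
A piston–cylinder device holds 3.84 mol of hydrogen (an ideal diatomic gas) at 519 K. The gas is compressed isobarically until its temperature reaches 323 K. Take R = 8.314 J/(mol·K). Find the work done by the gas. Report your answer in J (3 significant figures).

W ≈ -6260 J

Isobaric: W = P ΔV = nR ΔT.
W = (3.84)(8.314)(323 − 519) = -6257 J.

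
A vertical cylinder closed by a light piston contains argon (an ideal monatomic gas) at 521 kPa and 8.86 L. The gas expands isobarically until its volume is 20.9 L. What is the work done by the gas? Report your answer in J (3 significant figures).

W ≈ 6270 J

Isobaric: W = P ΔV.
W = (521 kPa)(20.9 − 8.86 L) = (521)(12.04) = 6273 J.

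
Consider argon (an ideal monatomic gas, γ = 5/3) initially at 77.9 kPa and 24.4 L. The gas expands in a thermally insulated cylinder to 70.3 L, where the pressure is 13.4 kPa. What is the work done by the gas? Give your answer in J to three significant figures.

W ≈ 1440 J

Adiabatic: W = (P₁V₁ − P₂V₂)/(γ − 1) with γ = 5/3.
P₁V₁ = 1901 J, P₂V₂ = 942 J.
W = (1901 − 942) / 0.6667 = 1438 J.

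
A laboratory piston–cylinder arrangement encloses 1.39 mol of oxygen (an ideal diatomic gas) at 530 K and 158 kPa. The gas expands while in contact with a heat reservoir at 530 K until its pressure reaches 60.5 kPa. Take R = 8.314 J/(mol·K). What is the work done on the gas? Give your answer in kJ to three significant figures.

Isothermal process: W = nRT ln(V₂/V₁) = nRT ln(P₁/P₂).
W = (1.39)(8.314)(530) × ln(158/60.5)
  = 6125 × ln(2.612) = 6125 × 0.96
W_by_gas = 5880 J; work on gas = −W_by = -5880 J.

W ≈ -5.88 kJ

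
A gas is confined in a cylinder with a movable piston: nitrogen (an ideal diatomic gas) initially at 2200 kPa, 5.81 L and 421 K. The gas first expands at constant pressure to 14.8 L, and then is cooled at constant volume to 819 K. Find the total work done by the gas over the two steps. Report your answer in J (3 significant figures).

Step 1 (isobaric): W = PΔV = (2200 kPa)(14.8 − 5.81 L) = 19778 J.
Step 2 (isochoric): W = 0 (constant volume).
W_total = 19778 + 0 = 19778 J.

W_total ≈ 19800 J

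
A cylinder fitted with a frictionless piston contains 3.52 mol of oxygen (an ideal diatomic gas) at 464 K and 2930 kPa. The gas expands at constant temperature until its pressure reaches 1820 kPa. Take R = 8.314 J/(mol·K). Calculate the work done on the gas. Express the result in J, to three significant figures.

W ≈ -6470 J

Isothermal process: W = nRT ln(V₂/V₁) = nRT ln(P₁/P₂).
W = (3.52)(8.314)(464) × ln(2930/1820)
  = 13579 × ln(1.61) = 13579 × 0.4762
W_by_gas = 6466 J; work on gas = −W_by = -6466 J.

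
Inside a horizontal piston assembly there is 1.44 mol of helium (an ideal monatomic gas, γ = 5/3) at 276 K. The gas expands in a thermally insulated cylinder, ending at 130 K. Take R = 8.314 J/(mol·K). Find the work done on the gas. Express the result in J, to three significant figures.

Adiabatic ⇒ Q = 0, so W_by = −ΔU = nCᵥ(T₁ − T₂).
Cᵥ = 3R/2 = 12.47 J/(mol·K).
W = (1.44)(12.47)(276 − 130) = 2622 J.
Work on gas = −W_by = -2622 J.

W ≈ -2620 J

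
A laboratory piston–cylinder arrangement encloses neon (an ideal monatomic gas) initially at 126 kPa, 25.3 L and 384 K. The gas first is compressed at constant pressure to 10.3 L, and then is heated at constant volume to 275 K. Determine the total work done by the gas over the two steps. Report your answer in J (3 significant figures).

Step 1 (isobaric): W = PΔV = (126 kPa)(10.3 − 25.3 L) = -1890 J.
Step 2 (isochoric): W = 0 (constant volume).
W_total = -1890 + 0 = -1890 J.

W_total ≈ -1890 J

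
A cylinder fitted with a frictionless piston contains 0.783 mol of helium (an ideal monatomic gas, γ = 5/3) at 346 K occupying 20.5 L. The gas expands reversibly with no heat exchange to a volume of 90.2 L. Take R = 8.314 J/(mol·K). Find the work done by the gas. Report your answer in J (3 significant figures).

Adiabatic: TV^(γ−1) = const with γ = 5/3.
T₂ = T₁ (V₁/V₂)^(γ−1) = 346 × (20.5/90.2)^0.667 = 346 × 0.3724 = 128.9 K.
W_by = nCᵥ(T₁ − T₂) = (0.783)(12.47)(346 − 128.9) = 2120 J.

W ≈ 2120 J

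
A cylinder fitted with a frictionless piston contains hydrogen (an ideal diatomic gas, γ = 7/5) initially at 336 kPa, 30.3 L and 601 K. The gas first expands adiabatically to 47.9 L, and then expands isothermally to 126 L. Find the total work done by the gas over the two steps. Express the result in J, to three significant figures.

W_total ≈ 12500 J

Step 1 (adiabatic): W = (P₁V₁ − P₂V₂)/(γ−1) = (10181 − 8477)/0.4 = 4260 J.
After step 1: P = 177 kPa, V = 47.9 L, T = 500.4 K.
Step 2 (isothermal): W = P₁V₁ ln(V₂/V₁) = (8477) ln(126/47.9) = 8198 J.
W_total = 4260 + 8198 = 12459 J.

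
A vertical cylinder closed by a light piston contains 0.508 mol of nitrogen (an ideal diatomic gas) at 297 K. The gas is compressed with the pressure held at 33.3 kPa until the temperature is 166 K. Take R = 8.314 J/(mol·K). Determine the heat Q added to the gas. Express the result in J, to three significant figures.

Isobaric: W = nRΔT = (0.508)(8.314)(-131) = -553.3 J.
ΔU = nCᵥΔT with Cᵥ = 5R/2: ΔU = (0.508)(20.79)(-131) = -1383 J.
Q = ΔU + W = -1383 − 553.3 = -1936 J.

Q ≈ -1940 J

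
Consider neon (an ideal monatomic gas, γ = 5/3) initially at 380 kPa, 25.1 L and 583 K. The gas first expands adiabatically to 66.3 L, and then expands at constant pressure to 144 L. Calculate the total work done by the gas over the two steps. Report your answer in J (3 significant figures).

Step 1 (adiabatic): W = (P₁V₁ − P₂V₂)/(γ−1) = (9538 − 4991)/0.667 = 6820 J.
After step 1: P = 75.29 kPa, V = 66.3 L, T = 305.1 K.
Step 2 (isobaric): W = PΔV = (75.29 kPa)(144 − 66.3 L) = 5850 J.
W_total = 6820 + 5850 = 12670 J.

W_total ≈ 12700 J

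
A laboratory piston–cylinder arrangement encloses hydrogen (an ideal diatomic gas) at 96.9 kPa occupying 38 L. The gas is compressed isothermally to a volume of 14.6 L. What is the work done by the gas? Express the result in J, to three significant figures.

Isothermal: W = nRT ln(V₂/V₁) = P₁V₁ ln(V₂/V₁).
P₁V₁ = (96.9 kPa)(38 L) = 3682 J.
W = 3682 × ln(14.6/38) = 3682 × -0.9566
W_by_gas = -3522 J.

W ≈ -3520 J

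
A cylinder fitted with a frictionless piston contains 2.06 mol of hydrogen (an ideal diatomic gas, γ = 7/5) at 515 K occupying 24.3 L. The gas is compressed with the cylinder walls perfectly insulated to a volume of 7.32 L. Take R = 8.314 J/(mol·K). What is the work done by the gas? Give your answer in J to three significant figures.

W ≈ -13600 J

Adiabatic: TV^(γ−1) = const with γ = 7/5.
T₂ = T₁ (V₁/V₂)^(γ−1) = 515 × (24.3/7.32)^0.4 = 515 × 1.616 = 832.2 K.
W_by = nCᵥ(T₁ − T₂) = (2.06)(20.79)(515 − 832.2) = -13583 J.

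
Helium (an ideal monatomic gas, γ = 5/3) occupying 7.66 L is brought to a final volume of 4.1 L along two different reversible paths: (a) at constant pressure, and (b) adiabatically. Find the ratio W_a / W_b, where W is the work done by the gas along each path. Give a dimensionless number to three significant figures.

Path (a) isobaric: W = P₁(V₂ − V₁) → W_a/(P₁V₁) = -0.4648.
Path (b) adiabatic: W = P₁V₁(1 − (V₁/V₂)^(γ−1))/(γ−1) → W_b/(P₁V₁) = -0.7754.
W_a / W_b = -0.4648 / -0.7754 = 0.5994.

W_a / W_b ≈ 0.599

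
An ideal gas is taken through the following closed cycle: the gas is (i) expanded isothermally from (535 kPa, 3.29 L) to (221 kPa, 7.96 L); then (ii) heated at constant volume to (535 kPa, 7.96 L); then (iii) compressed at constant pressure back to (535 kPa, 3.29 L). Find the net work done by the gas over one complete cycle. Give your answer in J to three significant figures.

Leg (i): W = PᵢVᵢ ln(V_f/Vᵢ) = (1760) ln(7.96/3.29) = 1555 J.
Leg (ii): W = 0.
Leg (iii): W = PΔV = (535)(3.29 − 7.96) = -2498 J.
W_net = 1555 − 2498 = -943.3 J.

W_net ≈ -943 J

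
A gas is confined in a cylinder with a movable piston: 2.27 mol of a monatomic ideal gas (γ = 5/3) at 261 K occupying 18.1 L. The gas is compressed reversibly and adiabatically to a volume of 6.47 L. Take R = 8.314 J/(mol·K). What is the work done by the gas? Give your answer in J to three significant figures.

W ≈ -7280 J

Adiabatic: TV^(γ−1) = const with γ = 5/3.
T₂ = T₁ (V₁/V₂)^(γ−1) = 261 × (18.1/6.47)^0.667 = 261 × 1.985 = 518.2 K.
W_by = nCᵥ(T₁ − T₂) = (2.27)(12.47)(261 − 518.2) = -7281 J.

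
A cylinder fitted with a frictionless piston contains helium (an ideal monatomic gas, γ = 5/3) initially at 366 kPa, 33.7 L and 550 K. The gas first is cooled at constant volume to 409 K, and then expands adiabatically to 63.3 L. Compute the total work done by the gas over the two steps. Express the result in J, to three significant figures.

W_total ≈ 4720 J

Step 1 (isochoric): W = 0 (constant volume).
After step 1: P = 272.2 kPa (V unchanged).
Step 2 (adiabatic): W = (P₁V₁ − P₂V₂)/(γ−1) = (9172 − 6025)/0.667 = 4721 J.
W_total = 0 + 4721 = 4721 J.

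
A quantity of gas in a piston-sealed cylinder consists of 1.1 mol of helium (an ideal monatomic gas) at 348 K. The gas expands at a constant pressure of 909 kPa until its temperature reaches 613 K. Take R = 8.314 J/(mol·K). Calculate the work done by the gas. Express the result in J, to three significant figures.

W ≈ 2420 J

Isobaric: W = P ΔV = nR ΔT.
W = (1.1)(8.314)(613 − 348) = 2424 J.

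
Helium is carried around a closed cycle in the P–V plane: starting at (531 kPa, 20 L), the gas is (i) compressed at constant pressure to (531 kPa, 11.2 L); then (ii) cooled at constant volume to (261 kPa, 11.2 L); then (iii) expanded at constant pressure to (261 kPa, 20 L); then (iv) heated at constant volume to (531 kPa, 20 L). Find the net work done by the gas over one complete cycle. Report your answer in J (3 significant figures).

W_net ≈ -2380 J

Constant-volume legs do no work.
W(i) = (531)(11.2 − 20) = -4673 J; W(iii) = (261)(20 − 11.2) = 2297 J.
W_net = -4673 + 2297 = -2376 J (the counter-clockwise enclosed area).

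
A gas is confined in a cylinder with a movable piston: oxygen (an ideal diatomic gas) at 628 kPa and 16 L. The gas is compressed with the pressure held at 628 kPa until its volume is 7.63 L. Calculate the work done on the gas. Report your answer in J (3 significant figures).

Isobaric: W = P ΔV.
W = (628 kPa)(7.63 − 16 L) = (628)(-8.37) = -5256 J.
Work on gas = −W_by = 5256 J.

W ≈ 5260 J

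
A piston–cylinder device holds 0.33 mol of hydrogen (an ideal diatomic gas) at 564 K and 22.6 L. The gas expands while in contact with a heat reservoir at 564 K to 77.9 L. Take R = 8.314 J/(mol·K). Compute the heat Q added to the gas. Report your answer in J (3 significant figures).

Q ≈ 1910 J

Isothermal ⇒ ΔU = 0, so Q = W = nRT ln(V₂/V₁).
Q = (0.33)(8.314)(564) ln(77.9/22.6) = 1547 × 1.237 = 1915 J.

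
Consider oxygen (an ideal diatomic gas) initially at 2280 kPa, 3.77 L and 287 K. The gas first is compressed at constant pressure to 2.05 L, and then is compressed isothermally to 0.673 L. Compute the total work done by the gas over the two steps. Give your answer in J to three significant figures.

Step 1 (isobaric): W = PΔV = (2280 kPa)(2.05 − 3.77 L) = -3922 J.
After step 1: P = 2280 kPa, V = 2.05 L, T = 156.1 K.
Step 2 (isothermal): W = P₁V₁ ln(V₂/V₁) = (4674) ln(0.673/2.05) = -5206 J.
W_total = -3922 − 5206 = -9128 J.

W_total ≈ -9130 J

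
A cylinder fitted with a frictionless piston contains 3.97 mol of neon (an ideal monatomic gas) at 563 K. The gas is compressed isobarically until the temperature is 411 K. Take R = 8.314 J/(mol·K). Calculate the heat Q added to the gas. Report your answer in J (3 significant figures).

Q ≈ -12500 J

Isobaric: W = nRΔT = (3.97)(8.314)(-152) = -5017 J.
ΔU = nCᵥΔT with Cᵥ = 3R/2: ΔU = (3.97)(12.47)(-152) = -7526 J.
Q = ΔU + W = -7526 − 5017 = -12543 J.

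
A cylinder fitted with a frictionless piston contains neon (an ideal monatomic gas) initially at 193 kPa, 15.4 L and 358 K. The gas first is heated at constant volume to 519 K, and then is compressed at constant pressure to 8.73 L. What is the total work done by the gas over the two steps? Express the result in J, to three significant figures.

W_total ≈ -1870 J

Step 1 (isochoric): W = 0 (constant volume).
After step 1: P = 279.8 kPa (V unchanged).
Step 2 (isobaric): W = PΔV = (279.8 kPa)(8.73 − 15.4 L) = -1866 J.
W_total = 0 − 1866 = -1866 J.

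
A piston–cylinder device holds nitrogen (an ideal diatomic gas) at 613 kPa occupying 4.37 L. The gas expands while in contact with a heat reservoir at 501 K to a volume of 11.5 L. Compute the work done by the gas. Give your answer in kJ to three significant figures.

Isothermal: W = nRT ln(V₂/V₁) = P₁V₁ ln(V₂/V₁).
P₁V₁ = (613 kPa)(4.37 L) = 2679 J.
W = 2679 × ln(11.5/4.37) = 2679 × 0.9676
W_by_gas = 2592 J.

W ≈ 2.59 kJ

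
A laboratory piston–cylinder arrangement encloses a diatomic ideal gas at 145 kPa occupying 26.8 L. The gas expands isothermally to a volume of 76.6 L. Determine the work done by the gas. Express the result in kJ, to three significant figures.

W ≈ 4.08 kJ

Isothermal: W = nRT ln(V₂/V₁) = P₁V₁ ln(V₂/V₁).
P₁V₁ = (145 kPa)(26.8 L) = 3886 J.
W = 3886 × ln(76.6/26.8) = 3886 × 1.05
W_by_gas = 4081 J.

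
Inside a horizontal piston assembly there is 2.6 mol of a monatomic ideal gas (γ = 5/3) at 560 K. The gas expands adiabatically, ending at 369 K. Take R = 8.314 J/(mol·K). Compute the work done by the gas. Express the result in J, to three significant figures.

Adiabatic ⇒ Q = 0, so W_by = −ΔU = nCᵥ(T₁ − T₂).
Cᵥ = 3R/2 = 12.47 J/(mol·K).
W = (2.6)(12.47)(560 − 369) = 6193 J.

W ≈ 6190 J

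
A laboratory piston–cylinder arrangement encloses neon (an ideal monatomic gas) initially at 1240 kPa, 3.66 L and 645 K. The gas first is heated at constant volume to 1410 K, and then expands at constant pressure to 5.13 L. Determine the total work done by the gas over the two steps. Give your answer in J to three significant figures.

Step 1 (isochoric): W = 0 (constant volume).
After step 1: P = 2711 kPa (V unchanged).
Step 2 (isobaric): W = PΔV = (2711 kPa)(5.13 − 3.66 L) = 3985 J.
W_total = 0 + 3985 = 3985 J.

W_total ≈ 3980 J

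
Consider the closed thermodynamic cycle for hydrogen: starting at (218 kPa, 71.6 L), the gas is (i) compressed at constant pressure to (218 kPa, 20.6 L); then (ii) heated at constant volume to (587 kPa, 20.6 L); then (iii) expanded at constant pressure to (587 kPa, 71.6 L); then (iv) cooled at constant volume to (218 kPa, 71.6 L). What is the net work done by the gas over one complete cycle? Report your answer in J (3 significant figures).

Constant-volume legs do no work.
W(i) = (218)(20.6 − 71.6) = -11118 J; W(iii) = (587)(71.6 − 20.6) = 29937 J.
W_net = -11118 + 29937 = 18819 J (the clockwise enclosed area).

W_net ≈ 18800 J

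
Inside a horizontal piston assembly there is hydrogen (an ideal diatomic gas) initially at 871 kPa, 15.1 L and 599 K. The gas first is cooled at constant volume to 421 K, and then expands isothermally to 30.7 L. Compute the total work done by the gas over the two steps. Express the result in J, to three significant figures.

W_total ≈ 6560 J

Step 1 (isochoric): W = 0 (constant volume).
After step 1: P = 612.2 kPa (V unchanged).
Step 2 (isothermal): W = P₁V₁ ln(V₂/V₁) = (9244) ln(30.7/15.1) = 6559 J.
W_total = 0 + 6559 = 6559 J.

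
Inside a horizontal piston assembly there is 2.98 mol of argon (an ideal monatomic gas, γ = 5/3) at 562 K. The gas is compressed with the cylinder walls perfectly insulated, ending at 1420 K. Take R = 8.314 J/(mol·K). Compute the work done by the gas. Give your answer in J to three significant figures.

W ≈ -31900 J

Adiabatic ⇒ Q = 0, so W_by = −ΔU = nCᵥ(T₁ − T₂).
Cᵥ = 3R/2 = 12.47 J/(mol·K).
W = (2.98)(12.47)(562 − 1420) = -31886 J.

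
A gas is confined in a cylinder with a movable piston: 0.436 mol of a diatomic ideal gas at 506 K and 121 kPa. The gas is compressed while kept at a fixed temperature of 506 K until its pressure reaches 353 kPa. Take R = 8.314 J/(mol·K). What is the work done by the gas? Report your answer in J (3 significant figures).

Isothermal process: W = nRT ln(V₂/V₁) = nRT ln(P₁/P₂).
W = (0.436)(8.314)(506) × ln(121/353)
  = 1834 × ln(0.3428) = 1834 × -1.071
W_by_gas = -1964 J.

W ≈ -1960 J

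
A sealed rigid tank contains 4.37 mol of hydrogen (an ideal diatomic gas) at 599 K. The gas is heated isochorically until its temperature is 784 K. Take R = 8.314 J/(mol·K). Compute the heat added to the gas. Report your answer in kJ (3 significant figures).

Q ≈ 16.8 kJ

Constant volume ⇒ W = 0, so Q = ΔU = nCᵥΔT with Cᵥ = 5R/2 = 20.79 J/(mol·K).
ΔU = (4.37)(20.79)(784 − 599) = 16804 J.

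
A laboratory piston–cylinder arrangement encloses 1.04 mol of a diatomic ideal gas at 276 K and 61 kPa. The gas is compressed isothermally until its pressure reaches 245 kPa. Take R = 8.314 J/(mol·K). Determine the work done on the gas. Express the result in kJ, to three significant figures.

Isothermal process: W = nRT ln(V₂/V₁) = nRT ln(P₁/P₂).
W = (1.04)(8.314)(276) × ln(61/245)
  = 2386 × ln(0.249) = 2386 × -1.39
W_by_gas = -3318 J; work on gas = −W_by = 3318 J.

W ≈ 3.32 kJ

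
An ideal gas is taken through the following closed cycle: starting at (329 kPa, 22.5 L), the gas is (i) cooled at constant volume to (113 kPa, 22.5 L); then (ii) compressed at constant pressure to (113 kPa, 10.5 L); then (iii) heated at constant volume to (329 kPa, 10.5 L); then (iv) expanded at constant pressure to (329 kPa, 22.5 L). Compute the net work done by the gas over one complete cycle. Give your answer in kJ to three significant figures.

W_net ≈ 2.59 kJ

Constant-volume legs do no work.
W(ii) = (113)(10.5 − 22.5) = -1356 J; W(iv) = (329)(22.5 − 10.5) = 3948 J.
W_net = -1356 + 3948 = 2592 J (the clockwise enclosed area).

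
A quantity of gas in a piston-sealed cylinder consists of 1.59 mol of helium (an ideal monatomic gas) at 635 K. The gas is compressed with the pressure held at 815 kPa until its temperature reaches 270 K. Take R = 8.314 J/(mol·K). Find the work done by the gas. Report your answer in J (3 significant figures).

W ≈ -4830 J

Isobaric: W = P ΔV = nR ΔT.
W = (1.59)(8.314)(270 − 635) = -4825 J.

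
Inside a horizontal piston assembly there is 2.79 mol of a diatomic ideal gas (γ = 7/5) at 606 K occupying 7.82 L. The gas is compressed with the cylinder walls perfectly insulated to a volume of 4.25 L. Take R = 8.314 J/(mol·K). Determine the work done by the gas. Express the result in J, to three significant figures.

Adiabatic: TV^(γ−1) = const with γ = 7/5.
T₂ = T₁ (V₁/V₂)^(γ−1) = 606 × (7.82/4.25)^0.4 = 606 × 1.276 = 773.4 K.
W_by = nCᵥ(T₁ − T₂) = (2.79)(20.79)(606 − 773.4) = -9707 J.

W ≈ -9710 J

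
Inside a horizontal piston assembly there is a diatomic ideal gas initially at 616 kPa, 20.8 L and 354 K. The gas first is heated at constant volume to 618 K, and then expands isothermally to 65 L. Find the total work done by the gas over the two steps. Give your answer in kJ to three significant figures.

W_total ≈ 25.5 kJ

Step 1 (isochoric): W = 0 (constant volume).
After step 1: P = 1075 kPa (V unchanged).
Step 2 (isothermal): W = P₁V₁ ln(V₂/V₁) = (22368) ln(65/20.8) = 25487 J.
W_total = 0 + 25487 = 25487 J.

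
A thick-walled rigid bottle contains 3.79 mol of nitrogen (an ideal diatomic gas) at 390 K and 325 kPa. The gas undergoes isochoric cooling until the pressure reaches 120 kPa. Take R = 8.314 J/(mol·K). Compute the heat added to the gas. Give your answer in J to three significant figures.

Q ≈ -19400 J

Constant volume ⇒ W = 0, so Q = ΔU = nCᵥΔT with Cᵥ = 5R/2 = 20.79 J/(mol·K).
At constant V, T₂/T₁ = P₂/P₁ ⇒ ΔT = T₁(P₂/P₁ − 1) = 390·(120/325 − 1) = -246 K.
ΔU = (3.79)(20.79)(-246) = -19379 J.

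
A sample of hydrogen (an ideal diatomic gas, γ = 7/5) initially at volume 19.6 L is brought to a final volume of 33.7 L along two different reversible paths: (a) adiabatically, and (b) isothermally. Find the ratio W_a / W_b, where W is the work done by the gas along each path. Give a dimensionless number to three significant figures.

W_a / W_b ≈ 0.899

Path (a) adiabatic: W = P₁V₁(1 − (V₁/V₂)^(γ−1))/(γ−1) → W_a/(P₁V₁) = 0.4872.
Path (b) isothermal: W = P₁V₁ ln(V₂/V₁) → W_b/(P₁V₁) = 0.542.
W_a / W_b = 0.4872 / 0.542 = 0.899.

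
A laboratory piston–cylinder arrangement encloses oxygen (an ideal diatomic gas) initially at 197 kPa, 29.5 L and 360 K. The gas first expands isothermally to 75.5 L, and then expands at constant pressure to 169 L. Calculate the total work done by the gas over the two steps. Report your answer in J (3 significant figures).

Step 1 (isothermal): W = P₁V₁ ln(V₂/V₁) = (5812) ln(75.5/29.5) = 5461 J.
After step 1: P = 76.97 kPa, V = 75.5 L, T = 360 K.
Step 2 (isobaric): W = PΔV = (76.97 kPa)(169 − 75.5 L) = 7197 J.
W_total = 5461 + 7197 = 12658 J.

W_total ≈ 12700 J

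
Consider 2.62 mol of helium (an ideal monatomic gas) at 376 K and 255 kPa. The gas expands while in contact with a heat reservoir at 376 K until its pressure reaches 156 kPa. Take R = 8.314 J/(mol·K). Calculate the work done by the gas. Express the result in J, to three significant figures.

Isothermal process: W = nRT ln(V₂/V₁) = nRT ln(P₁/P₂).
W = (2.62)(8.314)(376) × ln(255/156)
  = 8190 × ln(1.635) = 8190 × 0.4914
W_by_gas = 4025 J.

W ≈ 4020 J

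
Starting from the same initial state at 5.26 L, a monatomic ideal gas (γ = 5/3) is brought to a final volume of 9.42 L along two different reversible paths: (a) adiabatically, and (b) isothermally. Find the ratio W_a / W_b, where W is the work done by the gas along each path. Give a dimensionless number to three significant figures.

W_a / W_b ≈ 0.829

Path (a) adiabatic: W = P₁V₁(1 − (V₁/V₂)^(γ−1))/(γ−1) → W_a/(P₁V₁) = 0.4829.
Path (b) isothermal: W = P₁V₁ ln(V₂/V₁) → W_b/(P₁V₁) = 0.5827.
W_a / W_b = 0.4829 / 0.5827 = 0.8287.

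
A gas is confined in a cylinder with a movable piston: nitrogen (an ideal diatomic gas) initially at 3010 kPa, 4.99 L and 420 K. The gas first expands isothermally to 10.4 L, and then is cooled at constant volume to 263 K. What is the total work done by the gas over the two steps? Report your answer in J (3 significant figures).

Step 1 (isothermal): W = P₁V₁ ln(V₂/V₁) = (15020) ln(10.4/4.99) = 11030 J.
Step 2 (isochoric): W = 0 (constant volume).
W_total = 11030 + 0 = 11030 J.

W_total ≈ 11000 J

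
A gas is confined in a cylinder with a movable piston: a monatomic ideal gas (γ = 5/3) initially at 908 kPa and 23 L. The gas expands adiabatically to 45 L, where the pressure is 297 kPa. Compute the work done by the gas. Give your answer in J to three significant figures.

Adiabatic: W = (P₁V₁ − P₂V₂)/(γ − 1) with γ = 5/3.
P₁V₁ = 20884 J, P₂V₂ = 13365 J.
W = (20884 − 13365) / 0.6667 = 11278 J.

W ≈ 11300 J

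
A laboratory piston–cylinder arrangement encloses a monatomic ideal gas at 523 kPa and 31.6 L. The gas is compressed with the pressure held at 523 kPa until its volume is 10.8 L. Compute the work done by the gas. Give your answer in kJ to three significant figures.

Isobaric: W = P ΔV.
W = (523 kPa)(10.8 − 31.6 L) = (523)(-20.8) = -10878 J.

W ≈ -10.9 kJ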